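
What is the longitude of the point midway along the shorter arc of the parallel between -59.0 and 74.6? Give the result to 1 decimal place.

+7.8°

Signed shortest Δλ from -59.0° to +74.6° is +133.6°.
Midpoint longitude = -59.0° + (+133.6°)/2 = -59.0° + 66.8° = +7.8°.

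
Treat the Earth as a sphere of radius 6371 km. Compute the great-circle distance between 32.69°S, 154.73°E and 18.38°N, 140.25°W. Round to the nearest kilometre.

Δλ = -140.25 − 154.73 = -294.98°; wrapped into (−180°, 180°]: 65.02°.
Δφ = 18.38 − -32.69 = 51.07°.
a = sin²(Δφ/2) + cos φ₁ · cos φ₂ · sin²(Δλ/2) = 0.416510.
c = 2·atan2(√a, √(1−a)) = 1.40303 rad → d = 6371·c ≈ 8938.71 km.

8939 km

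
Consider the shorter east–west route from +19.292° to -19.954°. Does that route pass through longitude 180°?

No

Signed shortest Δλ = ((-19.954 − 19.292 + 180) mod 360) − 180 = -39.246°.
Going west by 39.246° from +19.292° reaches -19.954° without touching 180°.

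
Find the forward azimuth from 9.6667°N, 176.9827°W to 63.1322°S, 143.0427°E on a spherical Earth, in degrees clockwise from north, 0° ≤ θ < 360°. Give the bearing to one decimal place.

197.2°

Δλ = 143.0427 − -176.9827 = 320.0254°; wrapped into (−180°, 180°]: -39.9746°.
θ = atan2( sin Δλ · cos φ₂ , cos φ₁ · sin φ₂ − sin φ₁ · cos φ₂ · cos Δλ )
  = atan2(-0.29034, -0.93754) = -162.793° → normalised to [0°, 360°): 197.207°.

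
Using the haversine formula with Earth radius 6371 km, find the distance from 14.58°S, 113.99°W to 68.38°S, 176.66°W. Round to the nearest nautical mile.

Δλ = -176.66 − -113.99 = -62.67°.
Δφ = -68.38 − -14.58 = -53.80°.
a = sin²(Δφ/2) + cos φ₁ · cos φ₂ · sin²(Δλ/2) = 0.301133.
c = 2·atan2(√a, √(1−a)) = 1.16175 rad → d = 6371·c ≈ 7401.51 km ≈ 3996.49 nmi.

3996 nmi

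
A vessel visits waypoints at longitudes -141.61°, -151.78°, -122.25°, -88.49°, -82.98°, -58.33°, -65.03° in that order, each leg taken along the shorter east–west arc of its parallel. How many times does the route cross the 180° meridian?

Leg 1: -141.61° → -151.78°, shortest Δλ = -10.17° (west) — does not cross 180°.
Leg 2: -151.78° → -122.25°, shortest Δλ = 29.53° (east) — does not cross 180°.
Leg 3: -122.25° → -88.49°, shortest Δλ = 33.76° (east) — does not cross 180°.
Leg 4: -88.49° → -82.98°, shortest Δλ = 5.51° (east) — does not cross 180°.
Leg 5: -82.98° → -58.33°, shortest Δλ = 24.65° (east) — does not cross 180°.
Leg 6: -58.33° → -65.03°, shortest Δλ = -6.7° (west) — does not cross 180°.
Total crossings: 0.

0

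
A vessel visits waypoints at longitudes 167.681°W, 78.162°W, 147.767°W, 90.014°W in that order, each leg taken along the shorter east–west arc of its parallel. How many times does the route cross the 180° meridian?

0

Leg 1: -167.681° → -78.162°, shortest Δλ = 89.519° (east) — does not cross 180°.
Leg 2: -78.162° → -147.767°, shortest Δλ = -69.605° (west) — does not cross 180°.
Leg 3: -147.767° → -90.014°, shortest Δλ = 57.753° (east) — does not cross 180°.
Total crossings: 0.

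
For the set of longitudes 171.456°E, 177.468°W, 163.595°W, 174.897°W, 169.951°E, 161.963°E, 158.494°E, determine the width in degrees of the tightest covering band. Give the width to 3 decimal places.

37.911°

Sort the longitudes: -177.468°, -174.897°, -163.595°, +158.494°, +161.963°, +169.951°, +171.456°.
Eastward gaps between consecutive values (wrapping around): 2.571°, 11.302°, 322.089°, 3.469°, 7.988°, 1.505°, 11.076°.
Largest gap = 322.089° ⇒ minimal covering band is its complement: 360° − 322.089° = 37.911°.
Band runs from +158.494° eastward to -163.595°, crossing the antimeridian.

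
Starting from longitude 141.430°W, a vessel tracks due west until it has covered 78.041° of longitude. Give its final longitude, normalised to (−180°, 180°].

140.529°E

Start at -141.430°; shift −78.041° → -219.471°.
-219.471° lies outside (−180°, 180°]; add 360° → +140.529°.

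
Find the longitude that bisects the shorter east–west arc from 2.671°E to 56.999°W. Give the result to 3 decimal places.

Signed shortest Δλ from +2.671° to -56.999° is -59.670°.
Midpoint longitude = +2.671° + (-59.670°)/2 = +2.671° − 29.835° = -27.164°.

27.164°W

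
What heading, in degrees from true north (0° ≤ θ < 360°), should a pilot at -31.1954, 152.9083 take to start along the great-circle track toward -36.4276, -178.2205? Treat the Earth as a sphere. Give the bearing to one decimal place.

Δλ = -178.2205 − 152.9083 = -331.1288°; wrapped into (−180°, 180°]: 28.8712°.
θ = atan2( sin Δλ · cos φ₂ , cos φ₁ · sin φ₂ − sin φ₁ · cos φ₂ · cos Δλ )
  = atan2(0.38850, -0.14299) = 110.207° → normalised to [0°, 360°): 110.207°.

110.2°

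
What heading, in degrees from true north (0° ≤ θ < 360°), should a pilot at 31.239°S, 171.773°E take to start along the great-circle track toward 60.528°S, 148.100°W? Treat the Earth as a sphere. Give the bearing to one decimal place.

Δλ = -148.100 − 171.773 = -319.873°; wrapped into (−180°, 180°]: 40.127°.
θ = atan2( sin Δλ · cos φ₂ , cos φ₁ · sin φ₂ − sin φ₁ · cos φ₂ · cos Δλ )
  = atan2(0.31708, -0.54927) = 150.003° → normalised to [0°, 360°): 150.003°.

150.0°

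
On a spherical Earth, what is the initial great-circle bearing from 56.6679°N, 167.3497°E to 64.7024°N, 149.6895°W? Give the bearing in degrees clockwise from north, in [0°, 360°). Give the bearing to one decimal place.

51.0°

Δλ = -149.6895 − 167.3497 = -317.0392°; wrapped into (−180°, 180°]: 42.9608°.
θ = atan2( sin Δλ · cos φ₂ , cos φ₁ · sin φ₂ − sin φ₁ · cos φ₂ · cos Δλ )
  = atan2(0.29122, 0.23552) = 51.036° → normalised to [0°, 360°): 51.036°.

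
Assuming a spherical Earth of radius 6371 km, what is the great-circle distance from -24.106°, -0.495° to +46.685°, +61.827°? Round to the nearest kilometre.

10048 km

Δλ = 61.827 − -0.495 = 62.322°.
Δφ = 46.685 − -24.106 = 70.791°.
a = sin²(Δφ/2) + cos φ₁ · cos φ₂ · sin²(Δλ/2) = 0.503152.
c = 2·atan2(√a, √(1−a)) = 1.57710 rad → d = 6371·c ≈ 10047.71 km.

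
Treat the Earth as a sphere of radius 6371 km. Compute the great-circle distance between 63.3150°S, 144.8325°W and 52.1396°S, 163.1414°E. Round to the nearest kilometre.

Δλ = 163.1414 − -144.8325 = 307.9739°; wrapped into (−180°, 180°]: -52.0261°.
Δφ = -52.1396 − -63.3150 = 11.1754°.
a = sin²(Δφ/2) + cos φ₁ · cos φ₂ · sin²(Δλ/2) = 0.062496.
c = 2·atan2(√a, √(1−a)) = 0.50534 rad → d = 6371·c ≈ 3219.55 km.

3220 km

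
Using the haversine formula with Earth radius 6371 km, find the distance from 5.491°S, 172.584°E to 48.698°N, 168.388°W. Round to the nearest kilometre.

6303 km

Δλ = -168.388 − 172.584 = -340.972°; wrapped into (−180°, 180°]: 19.028°.
Δφ = 48.698 − -5.491 = 54.189°.
a = sin²(Δφ/2) + cos φ₁ · cos φ₂ · sin²(Δλ/2) = 0.225393.
c = 2·atan2(√a, √(1−a)) = 0.98937 rad → d = 6371·c ≈ 6303.29 km.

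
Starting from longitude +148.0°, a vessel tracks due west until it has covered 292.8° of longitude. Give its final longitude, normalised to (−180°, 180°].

Start at +148.0°; shift −292.8° → -144.8°.
-144.8° already lies in (−180°, 180°].

-144.8°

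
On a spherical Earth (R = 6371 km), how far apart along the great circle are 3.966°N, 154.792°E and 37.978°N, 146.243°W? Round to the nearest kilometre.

Δλ = -146.243 − 154.792 = -301.035°; wrapped into (−180°, 180°]: 58.965°.
Δφ = 37.978 − 3.966 = 34.012°.
a = sin²(Δφ/2) + cos φ₁ · cos φ₂ · sin²(Δλ/2) = 0.276011.
c = 2·atan2(√a, √(1−a)) = 1.10629 rad → d = 6371·c ≈ 7048.20 km.

7048 km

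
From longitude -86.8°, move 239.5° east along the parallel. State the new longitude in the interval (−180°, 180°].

+152.7°

Start at -86.8°; shift +239.5° → +152.7°.
+152.7° already lies in (−180°, 180°].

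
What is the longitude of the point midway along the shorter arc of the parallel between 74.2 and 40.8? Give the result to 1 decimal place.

+57.5°

Signed shortest Δλ from +74.2° to +40.8° is -33.4°.
Midpoint longitude = +74.2° + (-33.4°)/2 = +74.2° − 16.7° = +57.5°.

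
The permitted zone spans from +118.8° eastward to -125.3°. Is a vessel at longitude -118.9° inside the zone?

No

Band width going east from +118.8° to -125.3°: ((-125.3 − 118.8) mod 360) = 115.9°.
Offset of -118.9° east of the west edge: ((-118.9 − 118.8) mod 360) = 122.3°.
122.3° > 115.9° ⇒ outside.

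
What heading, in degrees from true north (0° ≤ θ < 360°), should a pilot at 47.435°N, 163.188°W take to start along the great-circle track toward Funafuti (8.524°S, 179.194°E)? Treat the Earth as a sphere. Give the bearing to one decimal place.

200.6°

Δλ = 179.194 − -163.188 = 342.382°; wrapped into (−180°, 180°]: -17.618°.
θ = atan2( sin Δλ · cos φ₂ , cos φ₁ · sin φ₂ − sin φ₁ · cos φ₂ · cos Δλ )
  = atan2(-0.29933, -0.79447) = -159.356° → normalised to [0°, 360°): 200.644°.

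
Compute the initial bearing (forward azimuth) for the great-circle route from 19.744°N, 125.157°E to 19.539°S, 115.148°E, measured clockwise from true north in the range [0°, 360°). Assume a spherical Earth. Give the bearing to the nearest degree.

195°

Δλ = 115.148 − 125.157 = -10.009°.
θ = atan2( sin Δλ · cos φ₂ , cos φ₁ · sin φ₂ − sin φ₁ · cos φ₂ · cos Δλ )
  = atan2(-0.16379, -0.62831) = -165.389° → normalised to [0°, 360°): 194.611°.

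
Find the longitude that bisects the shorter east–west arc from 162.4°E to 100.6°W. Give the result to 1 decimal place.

Signed shortest Δλ from +162.4° to -100.6° is +97.0°.
Midpoint longitude = +162.4° + (+97.0°)/2 = +162.4° + 48.5° = +210.9°.
Normalise into (−180°, 180°]: -149.1°.
(The naïve average (+162.4 + -100.6)/2 = 30.9° is on the wrong side of the globe.)

149.1°W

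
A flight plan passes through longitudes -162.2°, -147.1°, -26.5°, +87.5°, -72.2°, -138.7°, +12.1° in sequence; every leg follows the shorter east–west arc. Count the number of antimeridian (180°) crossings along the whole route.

0

Leg 1: -162.2° → -147.1°, shortest Δλ = 15.1° (east) — does not cross 180°.
Leg 2: -147.1° → -26.5°, shortest Δλ = 120.6° (east) — does not cross 180°.
Leg 3: -26.5° → +87.5°, shortest Δλ = 114.0° (east) — does not cross 180°.
Leg 4: +87.5° → -72.2°, shortest Δλ = -159.7° (west) — does not cross 180°.
Leg 5: -72.2° → -138.7°, shortest Δλ = -66.5° (west) — does not cross 180°.
Leg 6: -138.7° → +12.1°, shortest Δλ = 150.8° (east) — does not cross 180°.
Total crossings: 0.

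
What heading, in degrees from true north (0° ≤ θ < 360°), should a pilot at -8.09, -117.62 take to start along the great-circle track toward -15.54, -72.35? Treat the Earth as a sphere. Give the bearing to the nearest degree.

104°

Δλ = -72.35 − -117.62 = 45.27°.
θ = atan2( sin Δλ · cos φ₂ , cos φ₁ · sin φ₂ − sin φ₁ · cos φ₂ · cos Δλ )
  = atan2(0.68446, -0.16983) = 103.935° → normalised to [0°, 360°): 103.935°.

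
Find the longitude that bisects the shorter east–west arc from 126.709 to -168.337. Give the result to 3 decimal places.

+159.186°

Signed shortest Δλ from +126.709° to -168.337° is +64.954°.
Midpoint longitude = +126.709° + (+64.954°)/2 = +126.709° + 32.477° = +159.186°.
(The naïve average (+126.709 + -168.337)/2 = -20.814° is on the wrong side of the globe.)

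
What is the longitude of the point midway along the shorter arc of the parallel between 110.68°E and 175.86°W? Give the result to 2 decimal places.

147.41°E

Signed shortest Δλ from +110.68° to -175.86° is +73.46°.
Midpoint longitude = +110.68° + (+73.46°)/2 = +110.68° + 36.73° = +147.41°.
(The naïve average (+110.68 + -175.86)/2 = -32.59° is on the wrong side of the globe.)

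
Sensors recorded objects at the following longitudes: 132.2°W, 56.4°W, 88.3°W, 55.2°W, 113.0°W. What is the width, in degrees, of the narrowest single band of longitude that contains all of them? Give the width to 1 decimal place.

77.0°

Sort the longitudes: -132.2°, -113.0°, -88.3°, -56.4°, -55.2°.
Eastward gaps between consecutive values (wrapping around): 19.2°, 24.7°, 31.9°, 1.2°, 283.0°.
Largest gap = 283.0° ⇒ minimal covering band is its complement: 360° − 283.0° = 77.0°.
Band runs from -132.2° eastward to -55.2°.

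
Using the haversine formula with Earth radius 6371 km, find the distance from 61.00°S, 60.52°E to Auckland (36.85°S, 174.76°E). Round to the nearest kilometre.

Δλ = 174.76 − 60.52 = 114.24°.
Δφ = -36.85 − -61.00 = 24.15°.
a = sin²(Δφ/2) + cos φ₁ · cos φ₂ · sin²(Δλ/2) = 0.317374.
c = 2·atan2(√a, √(1−a)) = 1.19689 rad → d = 6371·c ≈ 7625.40 km.

7625 km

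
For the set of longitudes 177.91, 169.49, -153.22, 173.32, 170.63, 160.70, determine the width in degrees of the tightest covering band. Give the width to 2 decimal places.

46.08°

Sort the longitudes: -153.22°, +160.70°, +169.49°, +170.63°, +173.32°, +177.91°.
Eastward gaps between consecutive values (wrapping around): 313.92°, 8.79°, 1.14°, 2.69°, 4.59°, 28.87°.
Largest gap = 313.92° ⇒ minimal covering band is its complement: 360° − 313.92° = 46.08°.
Band runs from +160.70° eastward to -153.22°, crossing the antimeridian.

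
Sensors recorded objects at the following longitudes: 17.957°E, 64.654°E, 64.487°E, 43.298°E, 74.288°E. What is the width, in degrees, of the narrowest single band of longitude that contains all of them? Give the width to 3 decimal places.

56.331°

Sort the longitudes: +17.957°, +43.298°, +64.487°, +64.654°, +74.288°.
Eastward gaps between consecutive values (wrapping around): 25.341°, 21.189°, 0.167°, 9.634°, 303.669°.
Largest gap = 303.669° ⇒ minimal covering band is its complement: 360° − 303.669° = 56.331°.
Band runs from +17.957° eastward to +74.288°.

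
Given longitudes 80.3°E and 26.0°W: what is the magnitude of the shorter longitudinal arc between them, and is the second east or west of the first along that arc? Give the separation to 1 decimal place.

Raw difference: -26.0 − 80.3 = -106.3°.
Normalise into (−180°, 180°]: -106.3° stays -106.3°.
Negative ⇒ the second point lies to the west; separation 106.3°.

106.3° west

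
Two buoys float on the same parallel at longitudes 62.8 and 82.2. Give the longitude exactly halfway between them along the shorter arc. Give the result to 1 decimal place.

+72.5°

Signed shortest Δλ from +62.8° to +82.2° is +19.4°.
Midpoint longitude = +62.8° + (+19.4°)/2 = +62.8° + 9.7° = +72.5°.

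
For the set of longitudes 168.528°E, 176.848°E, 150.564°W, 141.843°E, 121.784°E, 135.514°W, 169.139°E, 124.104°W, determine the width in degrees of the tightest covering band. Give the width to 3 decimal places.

Sort the longitudes: -150.564°, -135.514°, -124.104°, +121.784°, +141.843°, +168.528°, +169.139°, +176.848°.
Eastward gaps between consecutive values (wrapping around): 15.050°, 11.410°, 245.888°, 20.059°, 26.685°, 0.611°, 7.709°, 32.588°.
Largest gap = 245.888° ⇒ minimal covering band is its complement: 360° − 245.888° = 114.112°.
Band runs from +121.784° eastward to -124.104°, crossing the antimeridian.

114.112°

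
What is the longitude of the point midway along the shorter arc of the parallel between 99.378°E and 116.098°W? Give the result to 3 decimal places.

171.640°E

Signed shortest Δλ from +99.378° to -116.098° is +144.524°.
Midpoint longitude = +99.378° + (+144.524°)/2 = +99.378° + 72.262° = +171.640°.
(The naïve average (+99.378 + -116.098)/2 = -8.36° is on the wrong side of the globe.)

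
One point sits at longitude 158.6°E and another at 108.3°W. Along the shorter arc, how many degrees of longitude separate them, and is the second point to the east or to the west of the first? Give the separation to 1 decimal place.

93.1° east

Raw difference: -108.3 − 158.6 = -266.9°.
Normalise into (−180°, 180°]: -266.9° + 360° = 93.1°.
Positive ⇒ the second point lies to the east; separation 93.1°.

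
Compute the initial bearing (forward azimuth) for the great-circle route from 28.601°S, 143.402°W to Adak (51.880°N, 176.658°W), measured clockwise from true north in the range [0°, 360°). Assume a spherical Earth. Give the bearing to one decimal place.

Δλ = -176.658 − -143.402 = -33.256°.
θ = atan2( sin Δλ · cos φ₂ , cos φ₁ · sin φ₂ − sin φ₁ · cos φ₂ · cos Δλ )
  = atan2(-0.33852, 0.93783) = -19.848° → normalised to [0°, 360°): 340.152°.

340.2°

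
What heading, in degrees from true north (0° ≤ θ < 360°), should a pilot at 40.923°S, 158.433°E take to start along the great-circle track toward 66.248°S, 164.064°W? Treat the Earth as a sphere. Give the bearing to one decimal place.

153.0°

Δλ = -164.064 − 158.433 = -322.497°; wrapped into (−180°, 180°]: 37.503°.
θ = atan2( sin Δλ · cos φ₂ , cos φ₁ · sin φ₂ − sin φ₁ · cos φ₂ · cos Δλ )
  = atan2(0.24521, -0.48228) = 153.049° → normalised to [0°, 360°): 153.049°.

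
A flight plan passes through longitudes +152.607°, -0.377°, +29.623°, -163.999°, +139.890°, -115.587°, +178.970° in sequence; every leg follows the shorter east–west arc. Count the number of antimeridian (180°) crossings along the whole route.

Leg 1: +152.607° → -0.377°, shortest Δλ = -152.984° (west) — does not cross 180°.
Leg 2: -0.377° → +29.623°, shortest Δλ = 30.0° (east) — does not cross 180°.
Leg 3: +29.623° → -163.999°, shortest Δλ = 166.378° (east) — crosses 180°.
Leg 4: -163.999° → +139.890°, shortest Δλ = -56.111° (west) — crosses 180°.
Leg 5: +139.890° → -115.587°, shortest Δλ = 104.523° (east) — crosses 180°.
Leg 6: -115.587° → +178.970°, shortest Δλ = -65.443° (west) — crosses 180°.
Total crossings: 4.

4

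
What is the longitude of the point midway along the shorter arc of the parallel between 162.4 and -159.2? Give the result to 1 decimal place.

-178.4°

Signed shortest Δλ from +162.4° to -159.2° is +38.4°.
Midpoint longitude = +162.4° + (+38.4°)/2 = +162.4° + 19.2° = +181.6°.
Normalise into (−180°, 180°]: -178.4°.
(The naïve average (+162.4 + -159.2)/2 = 1.6° is on the wrong side of the globe.)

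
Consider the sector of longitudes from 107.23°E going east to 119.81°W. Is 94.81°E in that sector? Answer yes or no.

Band width going east from +107.23° to -119.81°: ((-119.81 − 107.23) mod 360) = 132.96°.
Offset of +94.81° east of the west edge: ((94.81 − 107.23) mod 360) = 347.58°.
347.58° > 132.96° ⇒ outside.

No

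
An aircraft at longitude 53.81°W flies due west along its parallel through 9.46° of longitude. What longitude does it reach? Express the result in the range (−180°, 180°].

63.27°W

Start at -53.81°; shift −9.46° → -63.27°.
-63.27° already lies in (−180°, 180°].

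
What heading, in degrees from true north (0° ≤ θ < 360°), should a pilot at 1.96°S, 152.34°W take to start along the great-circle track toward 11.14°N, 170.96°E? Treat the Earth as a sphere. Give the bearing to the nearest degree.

291°

Δλ = 170.96 − -152.34 = 323.30°; wrapped into (−180°, 180°]: -36.70°.
θ = atan2( sin Δλ · cos φ₂ , cos φ₁ · sin φ₂ − sin φ₁ · cos φ₂ · cos Δλ )
  = atan2(-0.58636, 0.22000) = -69.434° → normalised to [0°, 360°): 290.566°.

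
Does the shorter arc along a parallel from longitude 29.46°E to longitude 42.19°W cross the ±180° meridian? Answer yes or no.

No

Signed shortest Δλ = ((-42.19 − 29.46 + 180) mod 360) − 180 = -71.65°.
Going west by 71.65° from +29.46° reaches -42.19° without touching 180°.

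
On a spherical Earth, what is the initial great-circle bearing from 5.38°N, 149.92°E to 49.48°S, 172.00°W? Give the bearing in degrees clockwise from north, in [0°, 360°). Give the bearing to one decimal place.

153.5°

Δλ = -172.00 − 149.92 = -321.92°; wrapped into (−180°, 180°]: 38.08°.
θ = atan2( sin Δλ · cos φ₂ , cos φ₁ · sin φ₂ − sin φ₁ · cos φ₂ · cos Δλ )
  = atan2(0.40072, -0.80478) = 153.530° → normalised to [0°, 360°): 153.530°.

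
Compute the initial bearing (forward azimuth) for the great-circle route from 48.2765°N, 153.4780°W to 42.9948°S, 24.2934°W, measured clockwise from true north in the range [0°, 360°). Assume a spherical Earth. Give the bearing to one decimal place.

Δλ = -24.2934 − -153.4780 = 129.1846°.
θ = atan2( sin Δλ · cos φ₂ , cos φ₁ · sin φ₂ − sin φ₁ · cos φ₂ · cos Δλ )
  = atan2(0.56693, -0.10894) = 100.877° → normalised to [0°, 360°): 100.877°.

100.9°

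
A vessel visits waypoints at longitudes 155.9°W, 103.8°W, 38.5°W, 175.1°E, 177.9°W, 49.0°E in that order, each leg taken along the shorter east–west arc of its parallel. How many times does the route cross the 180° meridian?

3

Leg 1: -155.9° → -103.8°, shortest Δλ = 52.1° (east) — does not cross 180°.
Leg 2: -103.8° → -38.5°, shortest Δλ = 65.3° (east) — does not cross 180°.
Leg 3: -38.5° → +175.1°, shortest Δλ = -146.4° (west) — crosses 180°.
Leg 4: +175.1° → -177.9°, shortest Δλ = 7.0° (east) — crosses 180°.
Leg 5: -177.9° → +49.0°, shortest Δλ = -133.1° (west) — crosses 180°.
Total crossings: 3.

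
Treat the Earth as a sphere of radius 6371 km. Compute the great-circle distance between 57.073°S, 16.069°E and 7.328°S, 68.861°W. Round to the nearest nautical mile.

Δλ = -68.861 − 16.069 = -84.930°.
Δφ = -7.328 − -57.073 = 49.745°.
a = sin²(Δφ/2) + cos φ₁ · cos φ₂ · sin²(Δλ/2) = 0.422648.
c = 2·atan2(√a, √(1−a)) = 1.41547 rad → d = 6371·c ≈ 9017.95 km ≈ 4869.30 nmi.

4869 nmi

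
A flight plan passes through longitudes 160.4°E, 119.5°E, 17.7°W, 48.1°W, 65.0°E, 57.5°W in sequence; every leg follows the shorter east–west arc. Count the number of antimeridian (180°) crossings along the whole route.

0

Leg 1: +160.4° → +119.5°, shortest Δλ = -40.9° (west) — does not cross 180°.
Leg 2: +119.5° → -17.7°, shortest Δλ = -137.2° (west) — does not cross 180°.
Leg 3: -17.7° → -48.1°, shortest Δλ = -30.4° (west) — does not cross 180°.
Leg 4: -48.1° → +65.0°, shortest Δλ = 113.1° (east) — does not cross 180°.
Leg 5: +65.0° → -57.5°, shortest Δλ = -122.5° (west) — does not cross 180°.
Total crossings: 0.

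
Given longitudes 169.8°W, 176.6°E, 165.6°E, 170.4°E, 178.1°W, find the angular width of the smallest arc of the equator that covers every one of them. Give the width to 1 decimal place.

Sort the longitudes: -178.1°, -169.8°, +165.6°, +170.4°, +176.6°.
Eastward gaps between consecutive values (wrapping around): 8.3°, 335.4°, 4.8°, 6.2°, 5.3°.
Largest gap = 335.4° ⇒ minimal covering band is its complement: 360° − 335.4° = 24.6°.
Band runs from +165.6° eastward to -169.8°, crossing the antimeridian.

24.6°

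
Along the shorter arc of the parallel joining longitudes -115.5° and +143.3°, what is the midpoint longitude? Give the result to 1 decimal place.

Signed shortest Δλ from -115.5° to +143.3° is -101.2°.
Midpoint longitude = -115.5° + (-101.2°)/2 = -115.5° − 50.6° = -166.1°.
(The naïve average (-115.5 + +143.3)/2 = 13.9° is on the wrong side of the globe.)

-166.1°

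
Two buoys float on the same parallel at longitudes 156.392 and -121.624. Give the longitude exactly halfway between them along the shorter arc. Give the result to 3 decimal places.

-162.616°

Signed shortest Δλ from +156.392° to -121.624° is +81.984°.
Midpoint longitude = +156.392° + (+81.984°)/2 = +156.392° + 40.992° = +197.384°.
Normalise into (−180°, 180°]: -162.616°.
(The naïve average (+156.392 + -121.624)/2 = 17.384° is on the wrong side of the globe.)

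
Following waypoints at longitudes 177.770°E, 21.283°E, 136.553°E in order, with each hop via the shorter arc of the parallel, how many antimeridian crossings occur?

0

Leg 1: +177.770° → +21.283°, shortest Δλ = -156.487° (west) — does not cross 180°.
Leg 2: +21.283° → +136.553°, shortest Δλ = 115.27° (east) — does not cross 180°.
Total crossings: 0.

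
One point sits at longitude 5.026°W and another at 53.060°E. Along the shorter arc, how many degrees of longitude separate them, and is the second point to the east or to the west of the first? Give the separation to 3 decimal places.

58.086° east

Raw difference: 53.060 − -5.026 = 58.086°.
Normalise into (−180°, 180°]: 58.086° stays 58.086°.
Positive ⇒ the second point lies to the east; separation 58.086°.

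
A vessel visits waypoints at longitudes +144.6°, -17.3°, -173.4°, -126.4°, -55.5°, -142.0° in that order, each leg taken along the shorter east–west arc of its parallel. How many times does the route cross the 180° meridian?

Leg 1: +144.6° → -17.3°, shortest Δλ = -161.9° (west) — does not cross 180°.
Leg 2: -17.3° → -173.4°, shortest Δλ = -156.1° (west) — does not cross 180°.
Leg 3: -173.4° → -126.4°, shortest Δλ = 47.0° (east) — does not cross 180°.
Leg 4: -126.4° → -55.5°, shortest Δλ = 70.9° (east) — does not cross 180°.
Leg 5: -55.5° → -142.0°, shortest Δλ = -86.5° (west) — does not cross 180°.
Total crossings: 0.

0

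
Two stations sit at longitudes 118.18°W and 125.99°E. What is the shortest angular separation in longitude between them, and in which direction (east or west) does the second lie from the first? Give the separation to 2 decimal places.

115.83° west

Raw difference: 125.99 − -118.18 = 244.17°.
Normalise into (−180°, 180°]: 244.17° − 360° = -115.83°.
Negative ⇒ the second point lies to the west; separation 115.83°.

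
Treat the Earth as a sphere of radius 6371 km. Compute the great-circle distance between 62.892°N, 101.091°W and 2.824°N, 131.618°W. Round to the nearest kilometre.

7134 km

Δλ = -131.618 − -101.091 = -30.527°.
Δφ = 2.824 − 62.892 = -60.068°.
a = sin²(Δφ/2) + cos φ₁ · cos φ₂ · sin²(Δλ/2) = 0.282056.
c = 2·atan2(√a, √(1−a)) = 1.11977 rad → d = 6371·c ≈ 7134.06 km.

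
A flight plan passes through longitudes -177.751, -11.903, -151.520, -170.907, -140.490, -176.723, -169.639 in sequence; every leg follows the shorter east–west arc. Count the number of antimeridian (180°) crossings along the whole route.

Leg 1: -177.751° → -11.903°, shortest Δλ = 165.848° (east) — does not cross 180°.
Leg 2: -11.903° → -151.520°, shortest Δλ = -139.617° (west) — does not cross 180°.
Leg 3: -151.520° → -170.907°, shortest Δλ = -19.387° (west) — does not cross 180°.
Leg 4: -170.907° → -140.490°, shortest Δλ = 30.417° (east) — does not cross 180°.
Leg 5: -140.490° → -176.723°, shortest Δλ = -36.233° (west) — does not cross 180°.
Leg 6: -176.723° → -169.639°, shortest Δλ = 7.084° (east) — does not cross 180°.
Total crossings: 0.

0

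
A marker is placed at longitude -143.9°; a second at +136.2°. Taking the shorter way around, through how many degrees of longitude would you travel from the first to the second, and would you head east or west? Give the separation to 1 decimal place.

Raw difference: 136.2 − -143.9 = 280.1°.
Normalise into (−180°, 180°]: 280.1° − 360° = -79.9°.
Negative ⇒ the second point lies to the west; separation 79.9°.

79.9° west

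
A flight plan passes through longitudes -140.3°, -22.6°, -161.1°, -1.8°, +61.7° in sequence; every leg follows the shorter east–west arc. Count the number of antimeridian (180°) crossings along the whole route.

Leg 1: -140.3° → -22.6°, shortest Δλ = 117.7° (east) — does not cross 180°.
Leg 2: -22.6° → -161.1°, shortest Δλ = -138.5° (west) — does not cross 180°.
Leg 3: -161.1° → -1.8°, shortest Δλ = 159.3° (east) — does not cross 180°.
Leg 4: -1.8° → +61.7°, shortest Δλ = 63.5° (east) — does not cross 180°.
Total crossings: 0.

0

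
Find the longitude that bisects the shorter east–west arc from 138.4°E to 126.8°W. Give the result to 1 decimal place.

174.2°W

Signed shortest Δλ from +138.4° to -126.8° is +94.8°.
Midpoint longitude = +138.4° + (+94.8°)/2 = +138.4° + 47.4° = +185.8°.
Normalise into (−180°, 180°]: -174.2°.
(The naïve average (+138.4 + -126.8)/2 = 5.8° is on the wrong side of the globe.)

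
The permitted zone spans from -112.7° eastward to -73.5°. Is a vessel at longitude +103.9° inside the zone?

No

Band width going east from -112.7° to -73.5°: ((-73.5 − -112.7) mod 360) = 39.2°.
Offset of +103.9° east of the west edge: ((103.9 − -112.7) mod 360) = 216.6°.
216.6° > 39.2° ⇒ outside.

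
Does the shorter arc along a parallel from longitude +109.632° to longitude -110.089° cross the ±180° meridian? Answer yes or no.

Naïve |-110.089 − 109.632| = 219.721° > 180°, so the shorter arc goes the other way round — across 180°.
Signed shortest Δλ = ((-110.089 − 109.632 + 180) mod 360) − 180 = 140.279°.
Going east by 140.279° from +109.632° passes through 180° before reaching -110.089°.

Yes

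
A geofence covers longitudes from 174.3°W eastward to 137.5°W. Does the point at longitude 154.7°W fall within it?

Band width going east from -174.3° to -137.5°: ((-137.5 − -174.3) mod 360) = 36.8°.
Offset of -154.7° east of the west edge: ((-154.7 − -174.3) mod 360) = 19.6°.
19.6° ≤ 36.8° ⇒ inside.

Yes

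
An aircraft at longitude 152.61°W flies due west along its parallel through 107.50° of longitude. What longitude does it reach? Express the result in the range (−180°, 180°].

99.89°E

Start at -152.61°; shift −107.50° → -260.11°.
-260.11° lies outside (−180°, 180°]; add 360° → +99.89°.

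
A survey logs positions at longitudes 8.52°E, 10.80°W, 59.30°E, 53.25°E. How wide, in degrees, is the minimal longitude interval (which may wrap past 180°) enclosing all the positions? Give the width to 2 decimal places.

70.10°

Sort the longitudes: -10.80°, +8.52°, +53.25°, +59.30°.
Eastward gaps between consecutive values (wrapping around): 19.32°, 44.73°, 6.05°, 289.90°.
Largest gap = 289.90° ⇒ minimal covering band is its complement: 360° − 289.90° = 70.10°.
Band runs from -10.80° eastward to +59.30°.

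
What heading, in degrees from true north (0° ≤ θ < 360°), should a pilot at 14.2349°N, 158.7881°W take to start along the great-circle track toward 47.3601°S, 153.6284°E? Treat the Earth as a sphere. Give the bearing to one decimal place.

Δλ = 153.6284 − -158.7881 = 312.4165°; wrapped into (−180°, 180°]: -47.5835°.
θ = atan2( sin Δλ · cos φ₂ , cos φ₁ · sin φ₂ − sin φ₁ · cos φ₂ · cos Δλ )
  = atan2(-0.50009, -0.82539) = -148.789° → normalised to [0°, 360°): 211.211°.

211.2°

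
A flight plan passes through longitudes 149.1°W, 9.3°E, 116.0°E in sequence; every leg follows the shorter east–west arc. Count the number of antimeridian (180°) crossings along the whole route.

Leg 1: -149.1° → +9.3°, shortest Δλ = 158.4° (east) — does not cross 180°.
Leg 2: +9.3° → +116.0°, shortest Δλ = 106.7° (east) — does not cross 180°.
Total crossings: 0.

0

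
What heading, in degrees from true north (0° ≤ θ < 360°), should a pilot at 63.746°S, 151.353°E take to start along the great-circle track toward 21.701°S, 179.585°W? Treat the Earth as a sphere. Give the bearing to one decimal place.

Δλ = -179.585 − 151.353 = -330.938°; wrapped into (−180°, 180°]: 29.062°.
θ = atan2( sin Δλ · cos φ₂ , cos φ₁ · sin φ₂ − sin φ₁ · cos φ₂ · cos Δλ )
  = atan2(0.45133, 0.56480) = 38.628° → normalised to [0°, 360°): 38.628°.

38.6°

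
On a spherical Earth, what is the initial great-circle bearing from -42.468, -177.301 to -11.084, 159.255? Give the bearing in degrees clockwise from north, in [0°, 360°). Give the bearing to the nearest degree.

Δλ = 159.255 − -177.301 = 336.556°; wrapped into (−180°, 180°]: -23.444°.
θ = atan2( sin Δλ · cos φ₂ , cos φ₁ · sin φ₂ − sin φ₁ · cos φ₂ · cos Δλ )
  = atan2(-0.39043, 0.46607) = -39.953° → normalised to [0°, 360°): 320.047°.

320°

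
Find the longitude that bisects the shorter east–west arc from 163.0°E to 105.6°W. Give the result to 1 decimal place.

Signed shortest Δλ from +163.0° to -105.6° is +91.4°.
Midpoint longitude = +163.0° + (+91.4°)/2 = +163.0° + 45.7° = +208.7°.
Normalise into (−180°, 180°]: -151.3°.
(The naïve average (+163.0 + -105.6)/2 = 28.7° is on the wrong side of the globe.)

151.3°W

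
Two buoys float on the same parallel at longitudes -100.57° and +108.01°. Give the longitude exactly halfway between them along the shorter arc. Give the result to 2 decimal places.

Signed shortest Δλ from -100.57° to +108.01° is -151.42°.
Midpoint longitude = -100.57° + (-151.42°)/2 = -100.57° − 75.71° = -176.28°.
(The naïve average (-100.57 + +108.01)/2 = 3.72° is on the wrong side of the globe.)

-176.28°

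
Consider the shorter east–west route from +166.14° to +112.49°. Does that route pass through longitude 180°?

Signed shortest Δλ = ((112.49 − 166.14 + 180) mod 360) − 180 = -53.65°.
Going west by 53.65° from +166.14° reaches +112.49° without touching 180°.

No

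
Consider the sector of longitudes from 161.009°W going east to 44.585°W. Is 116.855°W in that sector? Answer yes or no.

Band width going east from -161.009° to -44.585°: ((-44.585 − -161.009) mod 360) = 116.424°.
Offset of -116.855° east of the west edge: ((-116.855 − -161.009) mod 360) = 44.154°.
44.154° ≤ 116.424° ⇒ inside.

Yes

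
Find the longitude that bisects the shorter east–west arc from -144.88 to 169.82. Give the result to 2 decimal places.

-167.53°

Signed shortest Δλ from -144.88° to +169.82° is -45.30°.
Midpoint longitude = -144.88° + (-45.30°)/2 = -144.88° − 22.65° = -167.53°.
(The naïve average (-144.88 + +169.82)/2 = 12.47° is on the wrong side of the globe.)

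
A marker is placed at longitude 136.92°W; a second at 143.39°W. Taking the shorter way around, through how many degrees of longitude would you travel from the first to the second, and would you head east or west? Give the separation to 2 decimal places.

6.47° west

Raw difference: -143.39 − -136.92 = -6.47°.
Normalise into (−180°, 180°]: -6.47° stays -6.47°.
Negative ⇒ the second point lies to the west; separation 6.47°.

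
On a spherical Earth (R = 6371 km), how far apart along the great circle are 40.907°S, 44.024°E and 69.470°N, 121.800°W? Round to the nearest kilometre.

Δλ = -121.800 − 44.024 = -165.824°.
Δφ = 69.470 − -40.907 = 110.377°.
a = sin²(Δφ/2) + cos φ₁ · cos φ₂ · sin²(Δλ/2) = 0.935110.
c = 2·atan2(√a, √(1−a)) = 2.62645 rad → d = 6371·c ≈ 16733.09 km.

16733 km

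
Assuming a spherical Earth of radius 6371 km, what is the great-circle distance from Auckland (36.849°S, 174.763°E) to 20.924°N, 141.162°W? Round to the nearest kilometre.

7913 km

Δλ = -141.162 − 174.763 = -315.925°; wrapped into (−180°, 180°]: 44.075°.
Δφ = 20.924 − -36.849 = 57.773°.
a = sin²(Δφ/2) + cos φ₁ · cos φ₂ · sin²(Δλ/2) = 0.338592.
c = 2·atan2(√a, √(1−a)) = 1.24209 rad → d = 6371·c ≈ 7913.38 km.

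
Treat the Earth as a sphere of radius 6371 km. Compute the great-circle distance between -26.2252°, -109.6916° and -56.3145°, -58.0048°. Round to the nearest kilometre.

Δλ = -58.0048 − -109.6916 = 51.6868°.
Δφ = -56.3145 − -26.2252 = -30.0893°.
a = sin²(Δφ/2) + cos φ₁ · cos φ₂ · sin²(Δλ/2) = 0.161920.
c = 2·atan2(√a, √(1−a)) = 0.82826 rad → d = 6371·c ≈ 5276.84 km.

5277 km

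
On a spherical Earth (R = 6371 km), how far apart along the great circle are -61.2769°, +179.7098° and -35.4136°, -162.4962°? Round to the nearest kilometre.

Δλ = -162.4962 − 179.7098 = -342.2060°; wrapped into (−180°, 180°]: 17.7940°.
Δφ = -35.4136 − -61.2769 = 25.8633°.
a = sin²(Δφ/2) + cos φ₁ · cos φ₂ · sin²(Δλ/2) = 0.059450.
c = 2·atan2(√a, √(1−a)) = 0.49261 rad → d = 6371·c ≈ 3138.43 km.

3138 km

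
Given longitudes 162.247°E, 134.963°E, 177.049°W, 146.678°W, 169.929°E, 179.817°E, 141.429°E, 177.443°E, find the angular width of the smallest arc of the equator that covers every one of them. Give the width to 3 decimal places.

Sort the longitudes: -177.049°, -146.678°, +134.963°, +141.429°, +162.247°, +169.929°, +177.443°, +179.817°.
Eastward gaps between consecutive values (wrapping around): 30.371°, 281.641°, 6.466°, 20.818°, 7.682°, 7.514°, 2.374°, 3.134°.
Largest gap = 281.641° ⇒ minimal covering band is its complement: 360° − 281.641° = 78.359°.
Band runs from +134.963° eastward to -146.678°, crossing the antimeridian.

78.359°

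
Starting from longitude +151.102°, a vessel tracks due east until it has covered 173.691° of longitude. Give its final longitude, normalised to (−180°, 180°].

Start at +151.102°; shift +173.691° → +324.793°.
+324.793° lies outside (−180°, 180°]; subtract 360° → -35.207°.

-35.207°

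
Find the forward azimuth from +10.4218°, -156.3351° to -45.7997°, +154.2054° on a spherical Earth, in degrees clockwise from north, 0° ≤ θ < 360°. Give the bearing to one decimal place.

213.9°

Δλ = 154.2054 − -156.3351 = 310.5405°; wrapped into (−180°, 180°]: -49.4595°.
θ = atan2( sin Δλ · cos φ₂ , cos φ₁ · sin φ₂ − sin φ₁ · cos φ₂ · cos Δλ )
  = atan2(-0.52981, -0.78705) = -146.053° → normalised to [0°, 360°): 213.947°.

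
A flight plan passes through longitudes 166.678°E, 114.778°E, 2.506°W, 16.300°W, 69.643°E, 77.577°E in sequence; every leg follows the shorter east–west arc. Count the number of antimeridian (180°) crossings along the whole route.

0

Leg 1: +166.678° → +114.778°, shortest Δλ = -51.9° (west) — does not cross 180°.
Leg 2: +114.778° → -2.506°, shortest Δλ = -117.284° (west) — does not cross 180°.
Leg 3: -2.506° → -16.300°, shortest Δλ = -13.794° (west) — does not cross 180°.
Leg 4: -16.300° → +69.643°, shortest Δλ = 85.943° (east) — does not cross 180°.
Leg 5: +69.643° → +77.577°, shortest Δλ = 7.934° (east) — does not cross 180°.
Total crossings: 0.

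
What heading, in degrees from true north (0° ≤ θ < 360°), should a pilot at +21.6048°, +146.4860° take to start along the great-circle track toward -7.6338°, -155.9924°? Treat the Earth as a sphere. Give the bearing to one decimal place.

110.9°

Δλ = -155.9924 − 146.4860 = -302.4784°; wrapped into (−180°, 180°]: 57.5216°.
θ = atan2( sin Δλ · cos φ₂ , cos φ₁ · sin φ₂ − sin φ₁ · cos φ₂ · cos Δλ )
  = atan2(0.83612, -0.31947) = 110.911° → normalised to [0°, 360°): 110.911°.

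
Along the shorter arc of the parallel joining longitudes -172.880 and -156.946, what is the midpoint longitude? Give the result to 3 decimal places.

Signed shortest Δλ from -172.880° to -156.946° is +15.934°.
Midpoint longitude = -172.880° + (+15.934°)/2 = -172.880° + 7.967° = -164.913°.

-164.913°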